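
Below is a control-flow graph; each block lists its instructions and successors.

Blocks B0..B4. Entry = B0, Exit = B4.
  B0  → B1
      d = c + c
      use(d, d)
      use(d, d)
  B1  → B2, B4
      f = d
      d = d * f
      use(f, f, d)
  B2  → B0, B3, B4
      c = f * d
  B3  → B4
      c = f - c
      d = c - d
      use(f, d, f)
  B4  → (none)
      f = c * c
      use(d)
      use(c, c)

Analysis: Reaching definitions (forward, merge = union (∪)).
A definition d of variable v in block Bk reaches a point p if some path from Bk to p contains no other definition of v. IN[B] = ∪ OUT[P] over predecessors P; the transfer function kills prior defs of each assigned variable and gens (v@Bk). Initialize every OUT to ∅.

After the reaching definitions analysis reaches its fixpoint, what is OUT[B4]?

Answer: {c@B2, c@B3, d@B1, d@B3, f@B4}

Trace:
Per-block solution:
  B0:   IN={c@B2, d@B1, f@B1}   OUT={c@B2, d@B0, f@B1}
  B1:   IN={c@B2, d@B0, f@B1}   OUT={c@B2, d@B1, f@B1}
  B2:   IN={c@B2, d@B1, f@B1}   OUT={c@B2, d@B1, f@B1}
  B3:   IN={c@B2, d@B1, f@B1}   OUT={c@B3, d@B3, f@B1}
  B4:   IN={c@B2, c@B3, d@B1, d@B3, f@B1}   OUT={c@B2, c@B3, d@B1, d@B3, f@B4}

Merge at B4: IN[B4] = OUT[B1] ⊔ OUT[B2] ⊔ OUT[B3] = {c@B2, c@B3, d@B1, d@B3, f@B1}
Applying B4's transfer function to that IN value gives OUT[B4] (row B4 above).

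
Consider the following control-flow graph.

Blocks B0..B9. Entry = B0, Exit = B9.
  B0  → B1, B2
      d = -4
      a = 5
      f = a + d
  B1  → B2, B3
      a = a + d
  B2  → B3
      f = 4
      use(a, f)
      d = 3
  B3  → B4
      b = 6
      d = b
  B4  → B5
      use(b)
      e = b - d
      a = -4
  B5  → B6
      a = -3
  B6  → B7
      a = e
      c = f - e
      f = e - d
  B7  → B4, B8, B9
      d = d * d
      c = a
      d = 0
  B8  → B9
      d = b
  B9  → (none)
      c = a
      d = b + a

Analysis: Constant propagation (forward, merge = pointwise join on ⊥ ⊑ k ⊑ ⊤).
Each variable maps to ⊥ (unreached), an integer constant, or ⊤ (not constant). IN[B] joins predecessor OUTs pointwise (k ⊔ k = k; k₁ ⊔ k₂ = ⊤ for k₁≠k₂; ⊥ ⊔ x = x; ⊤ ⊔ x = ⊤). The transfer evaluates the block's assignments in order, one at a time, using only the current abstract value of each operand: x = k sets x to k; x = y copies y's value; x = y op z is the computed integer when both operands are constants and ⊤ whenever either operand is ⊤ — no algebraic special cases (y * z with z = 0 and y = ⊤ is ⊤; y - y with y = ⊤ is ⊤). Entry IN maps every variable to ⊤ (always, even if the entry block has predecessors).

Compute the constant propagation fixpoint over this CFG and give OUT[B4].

Answer: {a: -4, b: 6, c: ⊤, d: ⊤, e: ⊤, f: ⊤}

Derivation:
Fixpoint table:
  B0: | IN=(all ⊤) | OUT={a:5, d:-4, f:1; rest ⊤}
  B1: | IN={a:5, d:-4, f:1; rest ⊤} | OUT={a:1, d:-4, f:1; rest ⊤}
  B2: | IN={d:-4, f:1; rest ⊤} | OUT={d:3, f:4; rest ⊤}
  B3: | IN=(all ⊤) | OUT={b:6, d:6; rest ⊤}
  B4: | IN={b:6; rest ⊤} | OUT={a:-4, b:6; rest ⊤}
  B5: | IN={a:-4, b:6; rest ⊤} | OUT={a:-3, b:6; rest ⊤}
  B6: | IN={a:-3, b:6; rest ⊤} | OUT={b:6; rest ⊤}
  B7: | IN={b:6; rest ⊤} | OUT={b:6, d:0; rest ⊤}
  B8: | IN={b:6, d:0; rest ⊤} | OUT={b:6, d:6; rest ⊤}
  B9: | IN={b:6; rest ⊤} | OUT={b:6; rest ⊤}

Merge at B4: IN[B4] = OUT[B3] ⊔ OUT[B7] = {a: ⊤, b: 6, c: ⊤, d: ⊤, e: ⊤, f: ⊤}
Applying B4's transfer function to that IN value gives OUT[B4] (row B4 above).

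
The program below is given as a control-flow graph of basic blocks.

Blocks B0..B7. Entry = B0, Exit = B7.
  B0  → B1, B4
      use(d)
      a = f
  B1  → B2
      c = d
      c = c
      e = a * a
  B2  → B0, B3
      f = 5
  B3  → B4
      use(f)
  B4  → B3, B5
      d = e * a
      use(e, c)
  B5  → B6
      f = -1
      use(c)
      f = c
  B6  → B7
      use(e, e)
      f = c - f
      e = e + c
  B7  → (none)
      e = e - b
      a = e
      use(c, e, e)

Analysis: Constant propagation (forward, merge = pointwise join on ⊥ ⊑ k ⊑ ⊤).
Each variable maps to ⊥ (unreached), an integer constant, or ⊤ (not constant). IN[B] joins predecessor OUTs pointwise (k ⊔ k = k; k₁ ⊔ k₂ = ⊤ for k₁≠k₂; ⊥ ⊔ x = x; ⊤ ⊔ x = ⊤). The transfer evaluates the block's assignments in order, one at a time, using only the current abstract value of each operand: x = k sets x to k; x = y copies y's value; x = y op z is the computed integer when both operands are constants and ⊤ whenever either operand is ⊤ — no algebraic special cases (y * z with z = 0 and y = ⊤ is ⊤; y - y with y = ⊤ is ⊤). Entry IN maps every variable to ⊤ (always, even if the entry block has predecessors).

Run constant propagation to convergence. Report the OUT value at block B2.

Answer: {a: ⊤, b: ⊤, c: ⊤, d: ⊤, e: ⊤, f: 5}

Derivation:
Converged values:
  B0: | IN=(all ⊤) | OUT=(all ⊤)
  B1: | IN=(all ⊤) | OUT=(all ⊤)
  B2: | IN=(all ⊤) | OUT={f:5; rest ⊤}
  B3: | IN=(all ⊤) | OUT=(all ⊤)
  B4: | IN=(all ⊤) | OUT=(all ⊤)
  B5: | IN=(all ⊤) | OUT=(all ⊤)
  B6: | IN=(all ⊤) | OUT=(all ⊤)
  B7: | IN=(all ⊤) | OUT=(all ⊤)

Merge at B2: IN[B2] = OUT[B1] = {a: ⊤, b: ⊤, c: ⊤, d: ⊤, e: ⊤, f: ⊤}
Applying B2's transfer function to that IN value gives OUT[B2] (row B2 above).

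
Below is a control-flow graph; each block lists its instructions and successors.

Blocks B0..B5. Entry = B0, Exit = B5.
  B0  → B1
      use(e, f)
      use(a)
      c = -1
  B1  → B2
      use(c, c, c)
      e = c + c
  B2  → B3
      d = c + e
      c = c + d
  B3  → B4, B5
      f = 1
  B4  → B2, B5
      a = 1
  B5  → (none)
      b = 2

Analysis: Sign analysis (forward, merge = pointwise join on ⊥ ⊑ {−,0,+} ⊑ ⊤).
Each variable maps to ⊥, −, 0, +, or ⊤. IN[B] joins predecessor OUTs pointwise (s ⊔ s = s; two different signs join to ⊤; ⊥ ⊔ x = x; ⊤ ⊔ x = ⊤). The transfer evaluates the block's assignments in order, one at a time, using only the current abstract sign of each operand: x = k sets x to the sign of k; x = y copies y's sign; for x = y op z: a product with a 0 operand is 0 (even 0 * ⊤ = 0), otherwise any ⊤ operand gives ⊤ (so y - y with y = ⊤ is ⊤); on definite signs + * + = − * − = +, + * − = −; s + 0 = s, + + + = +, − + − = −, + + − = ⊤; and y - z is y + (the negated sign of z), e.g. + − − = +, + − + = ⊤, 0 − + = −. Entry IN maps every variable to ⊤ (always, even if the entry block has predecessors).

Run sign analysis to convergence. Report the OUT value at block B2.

Answer: {a: ⊤, b: ⊤, c: -, d: -, e: -, f: ⊤}

Derivation:
Converged values:
  B0:   IN=(all ⊤)   OUT={c:-; rest ⊤}
  B1:   IN={c:-; rest ⊤}   OUT={c:-, e:-; rest ⊤}
  B2:   IN={c:-, e:-; rest ⊤}   OUT={c:-, d:-, e:-; rest ⊤}
  B3:   IN={c:-, d:-, e:-; rest ⊤}   OUT={c:-, d:-, e:-, f:+; rest ⊤}
  B4:   IN={c:-, d:-, e:-, f:+; rest ⊤}   OUT={a:+, c:-, d:-, e:-, f:+; rest ⊤}
  B5:   IN={c:-, d:-, e:-, f:+; rest ⊤}   OUT={b:+, c:-, d:-, e:-, f:+; rest ⊤}

Merge at B2: IN[B2] = OUT[B1] ⊔ OUT[B4] = {a: ⊤, b: ⊤, c: -, d: ⊤, e: -, f: ⊤}
Applying B2's transfer function to that IN value gives OUT[B2] (row B2 above).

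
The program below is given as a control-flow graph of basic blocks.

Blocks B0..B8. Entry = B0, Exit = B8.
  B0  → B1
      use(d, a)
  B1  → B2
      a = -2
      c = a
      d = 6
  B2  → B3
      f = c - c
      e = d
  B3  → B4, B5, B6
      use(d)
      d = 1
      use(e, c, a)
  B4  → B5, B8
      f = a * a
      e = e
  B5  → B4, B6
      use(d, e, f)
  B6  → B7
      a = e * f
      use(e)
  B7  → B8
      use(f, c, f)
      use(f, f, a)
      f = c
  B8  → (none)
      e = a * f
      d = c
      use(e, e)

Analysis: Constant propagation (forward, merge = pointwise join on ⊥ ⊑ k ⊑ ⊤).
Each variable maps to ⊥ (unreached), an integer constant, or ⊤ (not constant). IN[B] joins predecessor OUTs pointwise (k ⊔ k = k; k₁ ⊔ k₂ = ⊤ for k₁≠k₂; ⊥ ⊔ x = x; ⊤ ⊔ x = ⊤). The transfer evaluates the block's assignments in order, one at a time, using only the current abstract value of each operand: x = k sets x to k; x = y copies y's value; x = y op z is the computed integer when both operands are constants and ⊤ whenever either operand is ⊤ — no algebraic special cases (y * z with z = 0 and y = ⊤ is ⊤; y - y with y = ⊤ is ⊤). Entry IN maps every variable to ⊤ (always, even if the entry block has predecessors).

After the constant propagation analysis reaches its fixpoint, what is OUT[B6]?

Answer: {a: ⊤, b: ⊤, c: -2, d: 1, e: 6, f: ⊤}

Derivation:
Fixpoint table:
  B0:   IN=(all ⊤)   OUT=(all ⊤)
  B1:   IN=(all ⊤)   OUT={a:-2, c:-2, d:6; rest ⊤}
  B2:   IN={a:-2, c:-2, d:6; rest ⊤}   OUT={a:-2, c:-2, d:6, e:6, f:0; rest ⊤}
  B3:   IN={a:-2, c:-2, d:6, e:6, f:0; rest ⊤}   OUT={a:-2, c:-2, d:1, e:6, f:0; rest ⊤}
  B4:   IN={a:-2, c:-2, d:1, e:6; rest ⊤}   OUT={a:-2, c:-2, d:1, e:6, f:4; rest ⊤}
  B5:   IN={a:-2, c:-2, d:1, e:6; rest ⊤}   OUT={a:-2, c:-2, d:1, e:6; rest ⊤}
  B6:   IN={a:-2, c:-2, d:1, e:6; rest ⊤}   OUT={c:-2, d:1, e:6; rest ⊤}
  B7:   IN={c:-2, d:1, e:6; rest ⊤}   OUT={c:-2, d:1, e:6, f:-2; rest ⊤}
  B8:   IN={c:-2, d:1, e:6; rest ⊤}   OUT={c:-2, d:-2; rest ⊤}

Merge at B6: IN[B6] = OUT[B3] ⊔ OUT[B5] = {a: -2, b: ⊤, c: -2, d: 1, e: 6, f: ⊤}
Applying B6's transfer function to that IN value gives OUT[B6] (row B6 above).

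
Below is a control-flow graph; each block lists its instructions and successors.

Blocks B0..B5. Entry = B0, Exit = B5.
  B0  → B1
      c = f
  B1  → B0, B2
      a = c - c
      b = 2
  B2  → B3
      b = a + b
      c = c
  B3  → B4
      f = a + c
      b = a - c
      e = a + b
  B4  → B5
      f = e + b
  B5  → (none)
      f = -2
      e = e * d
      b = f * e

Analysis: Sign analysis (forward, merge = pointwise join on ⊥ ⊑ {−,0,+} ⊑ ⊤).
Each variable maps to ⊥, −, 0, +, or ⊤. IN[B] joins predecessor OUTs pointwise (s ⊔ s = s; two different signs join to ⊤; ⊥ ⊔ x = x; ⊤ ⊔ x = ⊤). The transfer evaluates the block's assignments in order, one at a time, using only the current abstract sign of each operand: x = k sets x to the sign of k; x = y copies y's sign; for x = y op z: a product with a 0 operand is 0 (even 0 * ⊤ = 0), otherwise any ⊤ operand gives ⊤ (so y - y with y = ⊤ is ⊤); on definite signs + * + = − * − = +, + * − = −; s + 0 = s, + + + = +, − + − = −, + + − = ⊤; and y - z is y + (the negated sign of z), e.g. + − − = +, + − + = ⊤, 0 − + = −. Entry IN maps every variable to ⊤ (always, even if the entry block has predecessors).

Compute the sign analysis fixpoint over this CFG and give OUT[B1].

Answer: {a: ⊤, b: +, c: ⊤, d: ⊤, e: ⊤, f: ⊤}

Trace:
Per-block solution:
  B0: | IN=(all ⊤) | OUT=(all ⊤)
  B1: | IN=(all ⊤) | OUT={b:+; rest ⊤}
  B2: | IN={b:+; rest ⊤} | OUT=(all ⊤)
  B3: | IN=(all ⊤) | OUT=(all ⊤)
  B4: | IN=(all ⊤) | OUT=(all ⊤)
  B5: | IN=(all ⊤) | OUT={f:-; rest ⊤}

Merge at B1: IN[B1] = OUT[B0] = {a: ⊤, b: ⊤, c: ⊤, d: ⊤, e: ⊤, f: ⊤}
Applying B1's transfer function to that IN value gives OUT[B1] (row B1 above).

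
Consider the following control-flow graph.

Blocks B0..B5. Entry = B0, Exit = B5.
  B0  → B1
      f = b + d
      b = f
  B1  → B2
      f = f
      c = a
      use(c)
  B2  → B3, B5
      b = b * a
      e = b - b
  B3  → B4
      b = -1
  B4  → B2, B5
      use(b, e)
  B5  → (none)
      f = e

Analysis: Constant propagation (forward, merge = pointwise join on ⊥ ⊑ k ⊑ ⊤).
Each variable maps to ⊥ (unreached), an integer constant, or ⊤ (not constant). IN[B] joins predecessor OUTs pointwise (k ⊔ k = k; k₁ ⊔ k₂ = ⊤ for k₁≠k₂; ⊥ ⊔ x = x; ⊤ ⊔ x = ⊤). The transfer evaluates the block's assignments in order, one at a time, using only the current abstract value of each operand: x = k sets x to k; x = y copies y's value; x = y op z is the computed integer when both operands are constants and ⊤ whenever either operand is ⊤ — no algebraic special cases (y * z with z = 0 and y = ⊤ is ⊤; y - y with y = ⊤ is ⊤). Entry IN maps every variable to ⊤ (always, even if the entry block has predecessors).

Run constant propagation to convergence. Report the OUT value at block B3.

Answer: {a: ⊤, b: -1, c: ⊤, d: ⊤, e: ⊤, f: ⊤}

Trace:
Converged values:
  B0:  IN=(all ⊤)  OUT=(all ⊤)
  B1:  IN=(all ⊤)  OUT=(all ⊤)
  B2:  IN=(all ⊤)  OUT=(all ⊤)
  B3:  IN=(all ⊤)  OUT={b:-1; rest ⊤}
  B4:  IN={b:-1; rest ⊤}  OUT={b:-1; rest ⊤}
  B5:  IN=(all ⊤)  OUT=(all ⊤)

Merge at B3: IN[B3] = OUT[B2] = {a: ⊤, b: ⊤, c: ⊤, d: ⊤, e: ⊤, f: ⊤}
Applying B3's transfer function to that IN value gives OUT[B3] (row B3 above).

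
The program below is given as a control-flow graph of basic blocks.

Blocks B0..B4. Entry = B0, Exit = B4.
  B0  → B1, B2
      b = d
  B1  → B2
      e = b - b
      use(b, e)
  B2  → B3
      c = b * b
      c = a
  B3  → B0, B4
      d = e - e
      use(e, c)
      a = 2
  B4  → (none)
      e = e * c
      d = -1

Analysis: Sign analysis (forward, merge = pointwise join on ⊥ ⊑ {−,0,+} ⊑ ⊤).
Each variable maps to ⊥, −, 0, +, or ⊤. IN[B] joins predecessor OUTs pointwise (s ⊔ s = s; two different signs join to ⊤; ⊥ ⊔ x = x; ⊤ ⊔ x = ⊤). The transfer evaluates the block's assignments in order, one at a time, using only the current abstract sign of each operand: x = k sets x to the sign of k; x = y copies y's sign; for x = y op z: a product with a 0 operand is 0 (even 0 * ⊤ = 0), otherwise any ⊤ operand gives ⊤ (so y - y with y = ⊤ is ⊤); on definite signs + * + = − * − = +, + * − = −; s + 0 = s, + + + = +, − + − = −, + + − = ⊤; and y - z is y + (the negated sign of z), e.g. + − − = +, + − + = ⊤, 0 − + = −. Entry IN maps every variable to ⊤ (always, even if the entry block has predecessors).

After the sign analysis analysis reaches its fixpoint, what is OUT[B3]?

Answer: {a: +, b: ⊤, c: ⊤, d: ⊤, e: ⊤, f: ⊤}

Working:
Per-block solution:
  B0: | IN=(all ⊤) | OUT=(all ⊤)
  B1: | IN=(all ⊤) | OUT=(all ⊤)
  B2: | IN=(all ⊤) | OUT=(all ⊤)
  B3: | IN=(all ⊤) | OUT={a:+; rest ⊤}
  B4: | IN={a:+; rest ⊤} | OUT={a:+, d:-; rest ⊤}

Merge at B3: IN[B3] = OUT[B2] = {a: ⊤, b: ⊤, c: ⊤, d: ⊤, e: ⊤, f: ⊤}
Applying B3's transfer function to that IN value gives OUT[B3] (row B3 above).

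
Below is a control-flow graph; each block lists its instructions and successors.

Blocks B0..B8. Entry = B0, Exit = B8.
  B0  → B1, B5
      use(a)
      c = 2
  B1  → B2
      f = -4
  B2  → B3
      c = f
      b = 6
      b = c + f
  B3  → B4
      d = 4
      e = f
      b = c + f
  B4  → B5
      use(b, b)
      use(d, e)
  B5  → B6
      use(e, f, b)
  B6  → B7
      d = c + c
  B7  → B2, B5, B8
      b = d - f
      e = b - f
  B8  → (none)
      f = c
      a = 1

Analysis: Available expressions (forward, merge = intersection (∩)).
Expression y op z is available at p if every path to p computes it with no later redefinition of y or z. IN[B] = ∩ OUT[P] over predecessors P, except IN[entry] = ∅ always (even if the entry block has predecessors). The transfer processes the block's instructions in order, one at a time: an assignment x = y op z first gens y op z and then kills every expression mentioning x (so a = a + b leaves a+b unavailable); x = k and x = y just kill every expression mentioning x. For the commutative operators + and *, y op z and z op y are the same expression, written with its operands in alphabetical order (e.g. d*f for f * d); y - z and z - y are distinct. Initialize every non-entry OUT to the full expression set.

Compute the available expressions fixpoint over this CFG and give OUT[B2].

Fixpoint table:
  B0:  IN={}  OUT={}
  B1:  IN={}  OUT={}
  B2:  IN={}  OUT={c+f}
  B3:  IN={c+f}  OUT={c+f}
  B4:  IN={c+f}  OUT={c+f}
  B5:  IN={}  OUT={}
  B6:  IN={}  OUT={c+c}
  B7:  IN={c+c}  OUT={b-f, c+c, d-f}
  B8:  IN={b-f, c+c, d-f}  OUT={c+c}

Merge at B2: IN[B2] = OUT[B1] ∩ OUT[B7] = {}
Applying B2's transfer function to that IN value gives OUT[B2] (row B2 above).

Answer: {c+f}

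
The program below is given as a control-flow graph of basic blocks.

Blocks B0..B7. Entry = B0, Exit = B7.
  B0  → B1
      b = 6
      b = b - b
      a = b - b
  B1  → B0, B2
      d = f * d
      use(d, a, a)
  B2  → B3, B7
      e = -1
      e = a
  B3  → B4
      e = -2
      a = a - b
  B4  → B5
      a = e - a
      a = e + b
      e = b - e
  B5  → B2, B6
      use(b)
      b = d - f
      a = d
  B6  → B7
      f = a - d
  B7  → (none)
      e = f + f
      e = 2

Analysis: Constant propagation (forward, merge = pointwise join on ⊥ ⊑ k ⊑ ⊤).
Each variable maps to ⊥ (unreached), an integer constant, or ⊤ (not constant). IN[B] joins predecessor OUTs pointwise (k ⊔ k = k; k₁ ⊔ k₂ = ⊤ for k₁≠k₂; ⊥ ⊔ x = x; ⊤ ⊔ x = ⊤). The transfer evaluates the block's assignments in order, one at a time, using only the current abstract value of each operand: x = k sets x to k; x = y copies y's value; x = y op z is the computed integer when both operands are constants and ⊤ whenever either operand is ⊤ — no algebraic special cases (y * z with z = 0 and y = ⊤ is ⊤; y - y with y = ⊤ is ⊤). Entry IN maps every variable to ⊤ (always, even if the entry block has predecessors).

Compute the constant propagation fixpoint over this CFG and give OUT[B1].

Converged values:
  B0:   IN=(all ⊤)   OUT={a:0, b:0; rest ⊤}
  B1:   IN={a:0, b:0; rest ⊤}   OUT={a:0, b:0; rest ⊤}
  B2:   IN=(all ⊤)   OUT=(all ⊤)
  B3:   IN=(all ⊤)   OUT={e:-2; rest ⊤}
  B4:   IN={e:-2; rest ⊤}   OUT=(all ⊤)
  B5:   IN=(all ⊤)   OUT=(all ⊤)
  B6:   IN=(all ⊤)   OUT=(all ⊤)
  B7:   IN=(all ⊤)   OUT={e:2; rest ⊤}

Merge at B1: IN[B1] = OUT[B0] = {a: 0, b: 0, c: ⊤, d: ⊤, e: ⊤, f: ⊤}
Applying B1's transfer function to that IN value gives OUT[B1] (row B1 above).

Answer: {a: 0, b: 0, c: ⊤, d: ⊤, e: ⊤, f: ⊤}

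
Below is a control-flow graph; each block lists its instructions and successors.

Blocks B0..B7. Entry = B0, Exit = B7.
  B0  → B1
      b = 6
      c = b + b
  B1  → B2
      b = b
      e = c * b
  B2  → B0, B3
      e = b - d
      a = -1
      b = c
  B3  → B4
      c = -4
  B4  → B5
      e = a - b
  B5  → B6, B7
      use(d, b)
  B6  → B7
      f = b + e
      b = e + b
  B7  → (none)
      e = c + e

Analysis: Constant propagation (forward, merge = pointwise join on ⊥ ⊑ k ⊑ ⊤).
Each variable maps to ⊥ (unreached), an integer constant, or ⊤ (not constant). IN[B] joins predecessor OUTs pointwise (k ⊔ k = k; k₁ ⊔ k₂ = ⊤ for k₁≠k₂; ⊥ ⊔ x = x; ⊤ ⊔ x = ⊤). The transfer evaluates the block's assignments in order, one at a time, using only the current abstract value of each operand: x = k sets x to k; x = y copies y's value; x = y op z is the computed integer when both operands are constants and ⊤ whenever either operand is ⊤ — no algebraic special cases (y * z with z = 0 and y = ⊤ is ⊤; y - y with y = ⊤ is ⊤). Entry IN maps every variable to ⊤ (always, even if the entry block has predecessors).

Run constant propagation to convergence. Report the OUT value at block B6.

Fixpoint table:
  B0:   IN=(all ⊤)   OUT={b:6, c:12; rest ⊤}
  B1:   IN={b:6, c:12; rest ⊤}   OUT={b:6, c:12, e:72; rest ⊤}
  B2:   IN={b:6, c:12, e:72; rest ⊤}   OUT={a:-1, b:12, c:12; rest ⊤}
  B3:   IN={a:-1, b:12, c:12; rest ⊤}   OUT={a:-1, b:12, c:-4; rest ⊤}
  B4:   IN={a:-1, b:12, c:-4; rest ⊤}   OUT={a:-1, b:12, c:-4, e:-13; rest ⊤}
  B5:   IN={a:-1, b:12, c:-4, e:-13; rest ⊤}   OUT={a:-1, b:12, c:-4, e:-13; rest ⊤}
  B6:   IN={a:-1, b:12, c:-4, e:-13; rest ⊤}   OUT={a:-1, b:-1, c:-4, e:-13, f:-1; rest ⊤}
  B7:   IN={a:-1, c:-4, e:-13; rest ⊤}   OUT={a:-1, c:-4, e:-17; rest ⊤}

Merge at B6: IN[B6] = OUT[B5] = {a: -1, b: 12, c: -4, d: ⊤, e: -13, f: ⊤}
Applying B6's transfer function to that IN value gives OUT[B6] (row B6 above).

Answer: {a: -1, b: -1, c: -4, d: ⊤, e: -13, f: -1}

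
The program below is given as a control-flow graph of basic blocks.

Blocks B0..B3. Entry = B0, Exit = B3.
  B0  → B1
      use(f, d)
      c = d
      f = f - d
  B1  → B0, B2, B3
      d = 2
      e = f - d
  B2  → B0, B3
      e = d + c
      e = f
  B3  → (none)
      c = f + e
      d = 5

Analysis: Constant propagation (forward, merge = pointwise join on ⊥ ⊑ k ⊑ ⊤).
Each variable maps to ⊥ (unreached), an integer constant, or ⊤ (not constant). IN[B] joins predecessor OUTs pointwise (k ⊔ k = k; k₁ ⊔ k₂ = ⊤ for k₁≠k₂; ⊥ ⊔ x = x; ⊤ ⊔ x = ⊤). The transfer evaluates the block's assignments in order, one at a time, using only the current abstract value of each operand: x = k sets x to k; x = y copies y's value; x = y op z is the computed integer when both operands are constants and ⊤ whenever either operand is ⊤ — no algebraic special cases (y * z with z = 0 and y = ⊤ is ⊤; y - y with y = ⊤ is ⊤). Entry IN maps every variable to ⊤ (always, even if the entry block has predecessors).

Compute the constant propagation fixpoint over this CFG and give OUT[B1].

Converged values:
  B0:  IN=(all ⊤)  OUT=(all ⊤)
  B1:  IN=(all ⊤)  OUT={d:2; rest ⊤}
  B2:  IN={d:2; rest ⊤}  OUT={d:2; rest ⊤}
  B3:  IN={d:2; rest ⊤}  OUT={d:5; rest ⊤}

Merge at B1: IN[B1] = OUT[B0] = {a: ⊤, b: ⊤, c: ⊤, d: ⊤, e: ⊤, f: ⊤}
Applying B1's transfer function to that IN value gives OUT[B1] (row B1 above).

Answer: {a: ⊤, b: ⊤, c: ⊤, d: 2, e: ⊤, f: ⊤}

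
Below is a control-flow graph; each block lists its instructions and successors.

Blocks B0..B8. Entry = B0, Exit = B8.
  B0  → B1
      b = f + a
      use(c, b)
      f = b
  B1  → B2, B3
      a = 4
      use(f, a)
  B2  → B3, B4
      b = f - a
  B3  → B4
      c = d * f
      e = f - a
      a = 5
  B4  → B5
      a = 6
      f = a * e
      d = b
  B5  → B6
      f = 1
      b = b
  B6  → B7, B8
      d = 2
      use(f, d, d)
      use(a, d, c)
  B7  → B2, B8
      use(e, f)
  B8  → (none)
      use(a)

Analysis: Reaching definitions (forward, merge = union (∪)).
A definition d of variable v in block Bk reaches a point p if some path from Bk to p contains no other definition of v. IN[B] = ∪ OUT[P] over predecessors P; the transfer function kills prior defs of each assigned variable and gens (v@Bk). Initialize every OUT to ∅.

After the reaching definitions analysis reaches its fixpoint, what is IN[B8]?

Answer: {a@B4, b@B5, c@B3, d@B6, e@B3, f@B5}

Trace:
Fixpoint table:
  B0: | IN={} | OUT={b@B0, f@B0}
  B1: | IN={b@B0, f@B0} | OUT={a@B1, b@B0, f@B0}
  B2: | IN={a@B1, a@B4, b@B0, b@B5, c@B3, d@B6, e@B3, f@B0, f@B5} | OUT={a@B1, a@B4, b@B2, c@B3, d@B6, e@B3, f@B0, f@B5}
  B3: | IN={a@B1, a@B4, b@B0, b@B2, c@B3, d@B6, e@B3, f@B0, f@B5} | OUT={a@B3, b@B0, b@B2, c@B3, d@B6, e@B3, f@B0, f@B5}
  B4: | IN={a@B1, a@B3, a@B4, b@B0, b@B2, c@B3, d@B6, e@B3, f@B0, f@B5} | OUT={a@B4, b@B0, b@B2, c@B3, d@B4, e@B3, f@B4}
  B5: | IN={a@B4, b@B0, b@B2, c@B3, d@B4, e@B3, f@B4} | OUT={a@B4, b@B5, c@B3, d@B4, e@B3, f@B5}
  B6: | IN={a@B4, b@B5, c@B3, d@B4, e@B3, f@B5} | OUT={a@B4, b@B5, c@B3, d@B6, e@B3, f@B5}
  B7: | IN={a@B4, b@B5, c@B3, d@B6, e@B3, f@B5} | OUT={a@B4, b@B5, c@B3, d@B6, e@B3, f@B5}
  B8: | IN={a@B4, b@B5, c@B3, d@B6, e@B3, f@B5} | OUT={a@B4, b@B5, c@B3, d@B6, e@B3, f@B5}

Merge at B8: IN[B8] = OUT[B6] ⊔ OUT[B7] = {a@B4, b@B5, c@B3, d@B6, e@B3, f@B5}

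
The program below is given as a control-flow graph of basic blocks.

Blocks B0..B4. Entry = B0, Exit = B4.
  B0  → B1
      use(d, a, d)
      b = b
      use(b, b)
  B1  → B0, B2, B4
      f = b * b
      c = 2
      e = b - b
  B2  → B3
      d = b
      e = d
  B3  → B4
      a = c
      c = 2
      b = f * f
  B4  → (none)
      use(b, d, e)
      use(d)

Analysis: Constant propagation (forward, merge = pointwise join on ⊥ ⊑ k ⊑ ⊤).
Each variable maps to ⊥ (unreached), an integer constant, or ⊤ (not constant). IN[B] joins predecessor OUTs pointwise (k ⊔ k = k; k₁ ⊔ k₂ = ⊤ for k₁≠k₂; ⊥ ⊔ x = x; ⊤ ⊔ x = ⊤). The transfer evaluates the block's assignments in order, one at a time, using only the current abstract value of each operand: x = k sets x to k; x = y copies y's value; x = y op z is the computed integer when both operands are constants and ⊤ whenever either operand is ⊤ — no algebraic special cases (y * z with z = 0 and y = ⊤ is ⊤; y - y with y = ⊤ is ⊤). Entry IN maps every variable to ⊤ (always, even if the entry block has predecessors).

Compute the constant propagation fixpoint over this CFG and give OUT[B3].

Answer: {a: 2, b: ⊤, c: 2, d: ⊤, e: ⊤, f: ⊤}

Trace:
Fixpoint table:
  B0:   IN=(all ⊤)   OUT=(all ⊤)
  B1:   IN=(all ⊤)   OUT={c:2; rest ⊤}
  B2:   IN={c:2; rest ⊤}   OUT={c:2; rest ⊤}
  B3:   IN={c:2; rest ⊤}   OUT={a:2, c:2; rest ⊤}
  B4:   IN={c:2; rest ⊤}   OUT={c:2; rest ⊤}

Merge at B3: IN[B3] = OUT[B2] = {a: ⊤, b: ⊤, c: 2, d: ⊤, e: ⊤, f: ⊤}
Applying B3's transfer function to that IN value gives OUT[B3] (row B3 above).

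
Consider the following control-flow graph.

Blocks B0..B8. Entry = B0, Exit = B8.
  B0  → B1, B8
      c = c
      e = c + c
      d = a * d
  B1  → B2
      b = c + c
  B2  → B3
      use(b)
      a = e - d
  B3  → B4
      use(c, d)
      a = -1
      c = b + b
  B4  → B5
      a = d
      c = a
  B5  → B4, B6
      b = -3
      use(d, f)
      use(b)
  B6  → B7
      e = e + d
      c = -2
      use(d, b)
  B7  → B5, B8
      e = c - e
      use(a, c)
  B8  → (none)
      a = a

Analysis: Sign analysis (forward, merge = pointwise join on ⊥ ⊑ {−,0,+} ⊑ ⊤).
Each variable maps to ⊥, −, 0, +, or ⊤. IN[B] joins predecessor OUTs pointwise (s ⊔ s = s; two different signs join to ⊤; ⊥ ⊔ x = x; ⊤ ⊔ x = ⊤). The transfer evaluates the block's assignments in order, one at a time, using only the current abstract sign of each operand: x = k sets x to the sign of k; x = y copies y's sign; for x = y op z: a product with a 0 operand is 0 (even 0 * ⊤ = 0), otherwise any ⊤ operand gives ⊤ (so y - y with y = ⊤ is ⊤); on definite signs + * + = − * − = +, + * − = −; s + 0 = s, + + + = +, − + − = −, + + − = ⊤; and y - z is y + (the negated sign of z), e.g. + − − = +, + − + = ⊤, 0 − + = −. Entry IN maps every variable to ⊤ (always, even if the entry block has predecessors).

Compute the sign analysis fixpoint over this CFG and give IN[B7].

Answer: {a: ⊤, b: -, c: -, d: ⊤, e: ⊤, f: ⊤}

Derivation:
Converged values:
  B0:  IN=(all ⊤)  OUT=(all ⊤)
  B1:  IN=(all ⊤)  OUT=(all ⊤)
  B2:  IN=(all ⊤)  OUT=(all ⊤)
  B3:  IN=(all ⊤)  OUT={a:-; rest ⊤}
  B4:  IN=(all ⊤)  OUT=(all ⊤)
  B5:  IN=(all ⊤)  OUT={b:-; rest ⊤}
  B6:  IN={b:-; rest ⊤}  OUT={b:-, c:-; rest ⊤}
  B7:  IN={b:-, c:-; rest ⊤}  OUT={b:-, c:-; rest ⊤}
  B8:  IN=(all ⊤)  OUT=(all ⊤)

Merge at B7: IN[B7] = OUT[B6] = {a: ⊤, b: -, c: -, d: ⊤, e: ⊤, f: ⊤}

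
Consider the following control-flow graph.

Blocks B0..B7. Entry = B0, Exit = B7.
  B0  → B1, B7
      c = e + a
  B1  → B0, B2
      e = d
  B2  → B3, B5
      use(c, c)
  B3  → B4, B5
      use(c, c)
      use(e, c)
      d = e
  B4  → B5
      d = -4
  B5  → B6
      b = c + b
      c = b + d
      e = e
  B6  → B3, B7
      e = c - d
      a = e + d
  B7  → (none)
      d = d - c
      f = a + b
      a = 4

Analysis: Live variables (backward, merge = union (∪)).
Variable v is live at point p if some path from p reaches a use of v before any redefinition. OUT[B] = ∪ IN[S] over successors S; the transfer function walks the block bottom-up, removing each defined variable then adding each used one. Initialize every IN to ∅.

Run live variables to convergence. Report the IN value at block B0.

Answer: {a, b, d, e}

Trace:
Per-block solution:
  B0:  IN={a, b, d, e}  OUT={a, b, c, d}
  B1:  IN={a, b, c, d}  OUT={a, b, c, d, e}
  B2:  IN={b, c, d, e}  OUT={b, c, d, e}
  B3:  IN={b, c, e}  OUT={b, c, d, e}
  B4:  IN={b, c, e}  OUT={b, c, d, e}
  B5:  IN={b, c, d, e}  OUT={b, c, d}
  B6:  IN={b, c, d}  OUT={a, b, c, d, e}
  B7:  IN={a, b, c, d}  OUT={}

Merge at B0: OUT[B0] = IN[B1] ⊔ IN[B7] = {a, b, c, d}
Applying B0's transfer function to that OUT value gives IN[B0] (row B0 above).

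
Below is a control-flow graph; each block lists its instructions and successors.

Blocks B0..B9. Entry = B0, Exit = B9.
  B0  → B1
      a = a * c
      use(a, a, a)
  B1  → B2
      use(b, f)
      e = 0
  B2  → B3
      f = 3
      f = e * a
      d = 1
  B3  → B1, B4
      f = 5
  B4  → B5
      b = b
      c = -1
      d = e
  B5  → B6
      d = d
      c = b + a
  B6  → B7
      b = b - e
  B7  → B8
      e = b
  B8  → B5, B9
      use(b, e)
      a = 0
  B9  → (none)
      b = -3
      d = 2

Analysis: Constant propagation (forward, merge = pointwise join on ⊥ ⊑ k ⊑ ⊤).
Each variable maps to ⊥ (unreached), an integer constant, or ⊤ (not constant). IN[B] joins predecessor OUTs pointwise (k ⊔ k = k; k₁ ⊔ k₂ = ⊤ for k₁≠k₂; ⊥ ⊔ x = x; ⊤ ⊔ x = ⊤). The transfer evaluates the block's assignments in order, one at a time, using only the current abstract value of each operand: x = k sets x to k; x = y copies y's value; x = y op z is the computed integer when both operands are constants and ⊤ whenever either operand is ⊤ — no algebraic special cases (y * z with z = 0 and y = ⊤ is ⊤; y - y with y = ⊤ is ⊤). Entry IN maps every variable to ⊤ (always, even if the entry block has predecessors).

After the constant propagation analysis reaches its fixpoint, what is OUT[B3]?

Per-block solution:
  B0: | IN=(all ⊤) | OUT=(all ⊤)
  B1: | IN=(all ⊤) | OUT={e:0; rest ⊤}
  B2: | IN={e:0; rest ⊤} | OUT={d:1, e:0; rest ⊤}
  B3: | IN={d:1, e:0; rest ⊤} | OUT={d:1, e:0, f:5; rest ⊤}
  B4: | IN={d:1, e:0, f:5; rest ⊤} | OUT={c:-1, d:0, e:0, f:5; rest ⊤}
  B5: | IN={d:0, f:5; rest ⊤} | OUT={d:0, f:5; rest ⊤}
  B6: | IN={d:0, f:5; rest ⊤} | OUT={d:0, f:5; rest ⊤}
  B7: | IN={d:0, f:5; rest ⊤} | OUT={d:0, f:5; rest ⊤}
  B8: | IN={d:0, f:5; rest ⊤} | OUT={a:0, d:0, f:5; rest ⊤}
  B9: | IN={a:0, d:0, f:5; rest ⊤} | OUT={a:0, b:-3, d:2, f:5; rest ⊤}

Merge at B3: IN[B3] = OUT[B2] = {a: ⊤, b: ⊤, c: ⊤, d: 1, e: 0, f: ⊤}
Applying B3's transfer function to that IN value gives OUT[B3] (row B3 above).

Answer: {a: ⊤, b: ⊤, c: ⊤, d: 1, e: 0, f: 5}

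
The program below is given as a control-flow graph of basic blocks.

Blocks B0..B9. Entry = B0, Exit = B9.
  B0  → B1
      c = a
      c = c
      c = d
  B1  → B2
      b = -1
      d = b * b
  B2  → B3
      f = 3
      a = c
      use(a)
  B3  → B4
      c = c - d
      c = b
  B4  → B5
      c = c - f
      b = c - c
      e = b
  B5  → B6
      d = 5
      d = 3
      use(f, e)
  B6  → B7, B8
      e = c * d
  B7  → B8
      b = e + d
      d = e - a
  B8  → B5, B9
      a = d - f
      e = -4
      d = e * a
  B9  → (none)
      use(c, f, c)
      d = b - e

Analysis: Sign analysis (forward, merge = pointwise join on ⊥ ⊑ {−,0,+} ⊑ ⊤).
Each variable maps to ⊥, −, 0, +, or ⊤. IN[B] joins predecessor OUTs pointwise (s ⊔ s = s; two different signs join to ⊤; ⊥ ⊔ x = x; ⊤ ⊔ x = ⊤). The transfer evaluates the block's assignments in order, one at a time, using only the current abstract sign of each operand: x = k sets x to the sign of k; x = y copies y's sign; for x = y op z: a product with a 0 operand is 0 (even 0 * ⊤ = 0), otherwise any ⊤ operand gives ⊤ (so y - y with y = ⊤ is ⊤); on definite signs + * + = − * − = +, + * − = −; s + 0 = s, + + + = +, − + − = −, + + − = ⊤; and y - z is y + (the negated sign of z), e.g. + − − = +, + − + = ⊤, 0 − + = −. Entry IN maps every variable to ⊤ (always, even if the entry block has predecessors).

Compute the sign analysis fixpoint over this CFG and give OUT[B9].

Converged values:
  B0:   IN=(all ⊤)   OUT=(all ⊤)
  B1:   IN=(all ⊤)   OUT={b:-, d:+; rest ⊤}
  B2:   IN={b:-, d:+; rest ⊤}   OUT={b:-, d:+, f:+; rest ⊤}
  B3:   IN={b:-, d:+, f:+; rest ⊤}   OUT={b:-, c:-, d:+, f:+; rest ⊤}
  B4:   IN={b:-, c:-, d:+, f:+; rest ⊤}   OUT={c:-, d:+, f:+; rest ⊤}
  B5:   IN={c:-, f:+; rest ⊤}   OUT={c:-, d:+, f:+; rest ⊤}
  B6:   IN={c:-, d:+, f:+; rest ⊤}   OUT={c:-, d:+, e:-, f:+; rest ⊤}
  B7:   IN={c:-, d:+, e:-, f:+; rest ⊤}   OUT={c:-, e:-, f:+; rest ⊤}
  B8:   IN={c:-, e:-, f:+; rest ⊤}   OUT={c:-, e:-, f:+; rest ⊤}
  B9:   IN={c:-, e:-, f:+; rest ⊤}   OUT={c:-, e:-, f:+; rest ⊤}

Merge at B9: IN[B9] = OUT[B8] = {a: ⊤, b: ⊤, c: -, d: ⊤, e: -, f: +}
Applying B9's transfer function to that IN value gives OUT[B9] (row B9 above).

Answer: {a: ⊤, b: ⊤, c: -, d: ⊤, e: -, f: +}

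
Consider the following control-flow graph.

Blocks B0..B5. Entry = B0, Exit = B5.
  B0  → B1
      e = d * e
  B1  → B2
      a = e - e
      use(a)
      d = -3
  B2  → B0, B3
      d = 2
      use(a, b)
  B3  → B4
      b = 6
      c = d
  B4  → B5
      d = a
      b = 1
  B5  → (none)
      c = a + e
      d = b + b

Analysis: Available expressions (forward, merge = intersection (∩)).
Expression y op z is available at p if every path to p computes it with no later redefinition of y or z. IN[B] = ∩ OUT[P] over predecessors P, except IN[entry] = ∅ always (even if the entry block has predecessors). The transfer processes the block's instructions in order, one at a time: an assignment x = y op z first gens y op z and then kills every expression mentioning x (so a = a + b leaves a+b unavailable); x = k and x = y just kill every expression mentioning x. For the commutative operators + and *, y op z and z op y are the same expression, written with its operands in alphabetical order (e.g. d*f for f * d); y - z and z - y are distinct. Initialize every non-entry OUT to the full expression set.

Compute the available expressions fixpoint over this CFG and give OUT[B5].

Per-block solution:
  B0: | IN={} | OUT={}
  B1: | IN={} | OUT={e-e}
  B2: | IN={e-e} | OUT={e-e}
  B3: | IN={e-e} | OUT={e-e}
  B4: | IN={e-e} | OUT={e-e}
  B5: | IN={e-e} | OUT={a+e, b+b, e-e}

Merge at B5: IN[B5] = OUT[B4] = {e-e}
Applying B5's transfer function to that IN value gives OUT[B5] (row B5 above).

Answer: {a+e, b+b, e-e}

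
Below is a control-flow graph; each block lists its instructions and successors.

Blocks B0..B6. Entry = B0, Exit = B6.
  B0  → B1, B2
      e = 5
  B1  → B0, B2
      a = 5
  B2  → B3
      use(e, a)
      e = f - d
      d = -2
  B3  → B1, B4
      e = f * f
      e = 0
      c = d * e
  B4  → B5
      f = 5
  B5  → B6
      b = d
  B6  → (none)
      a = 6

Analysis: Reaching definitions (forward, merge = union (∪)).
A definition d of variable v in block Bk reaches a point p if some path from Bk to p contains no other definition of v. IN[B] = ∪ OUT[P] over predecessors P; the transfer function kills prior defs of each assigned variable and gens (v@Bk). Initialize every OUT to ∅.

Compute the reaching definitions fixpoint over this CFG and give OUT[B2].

Converged values:
  B0: | IN={a@B1, c@B3, d@B2, e@B0, e@B3} | OUT={a@B1, c@B3, d@B2, e@B0}
  B1: | IN={a@B1, c@B3, d@B2, e@B0, e@B3} | OUT={a@B1, c@B3, d@B2, e@B0, e@B3}
  B2: | IN={a@B1, c@B3, d@B2, e@B0, e@B3} | OUT={a@B1, c@B3, d@B2, e@B2}
  B3: | IN={a@B1, c@B3, d@B2, e@B2} | OUT={a@B1, c@B3, d@B2, e@B3}
  B4: | IN={a@B1, c@B3, d@B2, e@B3} | OUT={a@B1, c@B3, d@B2, e@B3, f@B4}
  B5: | IN={a@B1, c@B3, d@B2, e@B3, f@B4} | OUT={a@B1, b@B5, c@B3, d@B2, e@B3, f@B4}
  B6: | IN={a@B1, b@B5, c@B3, d@B2, e@B3, f@B4} | OUT={a@B6, b@B5, c@B3, d@B2, e@B3, f@B4}

Merge at B2: IN[B2] = OUT[B0] ⊔ OUT[B1] = {a@B1, c@B3, d@B2, e@B0, e@B3}
Applying B2's transfer function to that IN value gives OUT[B2] (row B2 above).

Answer: {a@B1, c@B3, d@B2, e@B2}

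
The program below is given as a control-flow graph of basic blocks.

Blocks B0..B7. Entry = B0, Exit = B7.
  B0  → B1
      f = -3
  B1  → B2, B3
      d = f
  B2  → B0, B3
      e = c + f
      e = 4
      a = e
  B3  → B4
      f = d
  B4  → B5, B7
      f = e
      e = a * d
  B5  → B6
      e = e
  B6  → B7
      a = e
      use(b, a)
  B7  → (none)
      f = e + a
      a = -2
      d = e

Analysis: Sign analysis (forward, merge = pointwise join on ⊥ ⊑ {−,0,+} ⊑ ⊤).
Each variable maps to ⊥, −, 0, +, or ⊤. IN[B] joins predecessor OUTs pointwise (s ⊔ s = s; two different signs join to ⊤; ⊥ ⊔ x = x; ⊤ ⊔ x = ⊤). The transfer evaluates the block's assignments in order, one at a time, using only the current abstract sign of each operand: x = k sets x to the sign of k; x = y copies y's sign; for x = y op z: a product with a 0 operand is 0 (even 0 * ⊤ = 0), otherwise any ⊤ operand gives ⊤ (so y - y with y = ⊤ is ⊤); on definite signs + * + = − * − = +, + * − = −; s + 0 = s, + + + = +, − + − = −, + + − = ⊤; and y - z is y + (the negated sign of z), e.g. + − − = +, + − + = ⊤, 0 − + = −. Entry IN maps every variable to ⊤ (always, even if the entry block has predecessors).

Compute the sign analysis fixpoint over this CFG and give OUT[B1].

Answer: {a: ⊤, b: ⊤, c: ⊤, d: -, e: ⊤, f: -}

Working:
Converged values:
  B0:  IN=(all ⊤)  OUT={f:-; rest ⊤}
  B1:  IN={f:-; rest ⊤}  OUT={d:-, f:-; rest ⊤}
  B2:  IN={d:-, f:-; rest ⊤}  OUT={a:+, d:-, e:+, f:-; rest ⊤}
  B3:  IN={d:-, f:-; rest ⊤}  OUT={d:-, f:-; rest ⊤}
  B4:  IN={d:-, f:-; rest ⊤}  OUT={d:-; rest ⊤}
  B5:  IN={d:-; rest ⊤}  OUT={d:-; rest ⊤}
  B6:  IN={d:-; rest ⊤}  OUT={d:-; rest ⊤}
  B7:  IN={d:-; rest ⊤}  OUT={a:-; rest ⊤}

Merge at B1: IN[B1] = OUT[B0] = {a: ⊤, b: ⊤, c: ⊤, d: ⊤, e: ⊤, f: -}
Applying B1's transfer function to that IN value gives OUT[B1] (row B1 above).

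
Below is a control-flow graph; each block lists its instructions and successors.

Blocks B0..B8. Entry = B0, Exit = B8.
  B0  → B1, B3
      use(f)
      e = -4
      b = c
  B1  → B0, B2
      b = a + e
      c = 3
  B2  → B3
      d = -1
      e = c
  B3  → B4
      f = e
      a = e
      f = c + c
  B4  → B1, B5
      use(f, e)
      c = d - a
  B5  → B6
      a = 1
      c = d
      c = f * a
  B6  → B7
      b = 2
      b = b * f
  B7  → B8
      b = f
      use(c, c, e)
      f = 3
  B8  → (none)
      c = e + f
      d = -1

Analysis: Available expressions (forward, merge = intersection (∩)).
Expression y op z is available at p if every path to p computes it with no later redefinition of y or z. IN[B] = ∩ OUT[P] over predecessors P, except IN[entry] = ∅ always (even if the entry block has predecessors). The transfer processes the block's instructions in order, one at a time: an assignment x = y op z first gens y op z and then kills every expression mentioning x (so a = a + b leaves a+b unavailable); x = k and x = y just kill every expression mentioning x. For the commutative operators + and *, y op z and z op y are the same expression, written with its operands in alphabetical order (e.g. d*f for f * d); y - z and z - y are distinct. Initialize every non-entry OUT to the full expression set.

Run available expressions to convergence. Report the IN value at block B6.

Fixpoint table:
  B0: | IN={} | OUT={}
  B1: | IN={} | OUT={a+e}
  B2: | IN={a+e} | OUT={}
  B3: | IN={} | OUT={c+c}
  B4: | IN={c+c} | OUT={d-a}
  B5: | IN={d-a} | OUT={a*f}
  B6: | IN={a*f} | OUT={a*f}
  B7: | IN={a*f} | OUT={}
  B8: | IN={} | OUT={e+f}

Merge at B6: IN[B6] = OUT[B5] = {a*f}

Answer: {a*f}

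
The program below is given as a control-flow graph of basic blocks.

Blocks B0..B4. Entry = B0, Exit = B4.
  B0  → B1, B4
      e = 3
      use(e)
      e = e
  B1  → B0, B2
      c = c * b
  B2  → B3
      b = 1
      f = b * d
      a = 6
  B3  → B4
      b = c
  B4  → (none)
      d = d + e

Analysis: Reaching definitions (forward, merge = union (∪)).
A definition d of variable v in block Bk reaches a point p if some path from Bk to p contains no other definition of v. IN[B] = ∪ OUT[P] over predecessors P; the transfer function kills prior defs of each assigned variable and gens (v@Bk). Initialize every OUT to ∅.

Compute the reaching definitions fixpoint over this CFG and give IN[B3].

Answer: {a@B2, b@B2, c@B1, e@B0, f@B2}

Trace:
Per-block solution:
  B0: | IN={c@B1, e@B0} | OUT={c@B1, e@B0}
  B1: | IN={c@B1, e@B0} | OUT={c@B1, e@B0}
  B2: | IN={c@B1, e@B0} | OUT={a@B2, b@B2, c@B1, e@B0, f@B2}
  B3: | IN={a@B2, b@B2, c@B1, e@B0, f@B2} | OUT={a@B2, b@B3, c@B1, e@B0, f@B2}
  B4: | IN={a@B2, b@B3, c@B1, e@B0, f@B2} | OUT={a@B2, b@B3, c@B1, d@B4, e@B0, f@B2}

Merge at B3: IN[B3] = OUT[B2] = {a@B2, b@B2, c@B1, e@B0, f@B2}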